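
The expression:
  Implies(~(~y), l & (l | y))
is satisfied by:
  {l: True, y: False}
  {y: False, l: False}
  {y: True, l: True}


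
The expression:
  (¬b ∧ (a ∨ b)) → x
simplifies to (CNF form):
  b ∨ x ∨ ¬a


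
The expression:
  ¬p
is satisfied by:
  {p: False}


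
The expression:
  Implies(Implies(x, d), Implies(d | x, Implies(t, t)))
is always true.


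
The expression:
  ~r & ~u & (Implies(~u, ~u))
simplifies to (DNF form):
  ~r & ~u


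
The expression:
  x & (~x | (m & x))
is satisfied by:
  {m: True, x: True}


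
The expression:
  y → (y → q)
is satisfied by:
  {q: True, y: False}
  {y: False, q: False}
  {y: True, q: True}


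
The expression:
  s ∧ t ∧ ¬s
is never true.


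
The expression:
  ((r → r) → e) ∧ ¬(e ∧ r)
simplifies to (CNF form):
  e ∧ ¬r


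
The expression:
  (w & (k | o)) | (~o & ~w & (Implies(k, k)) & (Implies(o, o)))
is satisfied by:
  {k: True, o: False, w: False}
  {o: False, w: False, k: False}
  {k: True, w: True, o: False}
  {k: True, w: True, o: True}
  {w: True, o: True, k: False}


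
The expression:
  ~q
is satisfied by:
  {q: False}


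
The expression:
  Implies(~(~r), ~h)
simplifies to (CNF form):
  ~h | ~r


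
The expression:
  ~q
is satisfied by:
  {q: False}


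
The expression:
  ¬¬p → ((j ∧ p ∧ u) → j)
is always true.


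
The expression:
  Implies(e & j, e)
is always true.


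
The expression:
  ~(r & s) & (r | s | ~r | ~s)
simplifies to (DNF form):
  ~r | ~s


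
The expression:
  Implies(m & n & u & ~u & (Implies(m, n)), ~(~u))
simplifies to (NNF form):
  True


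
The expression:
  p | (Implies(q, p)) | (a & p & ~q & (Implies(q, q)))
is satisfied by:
  {p: True, q: False}
  {q: False, p: False}
  {q: True, p: True}


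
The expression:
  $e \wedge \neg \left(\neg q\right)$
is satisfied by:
  {e: True, q: True}


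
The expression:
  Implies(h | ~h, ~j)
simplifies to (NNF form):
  ~j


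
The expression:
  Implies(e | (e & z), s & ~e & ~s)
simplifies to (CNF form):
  ~e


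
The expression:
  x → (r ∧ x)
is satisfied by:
  {r: True, x: False}
  {x: False, r: False}
  {x: True, r: True}


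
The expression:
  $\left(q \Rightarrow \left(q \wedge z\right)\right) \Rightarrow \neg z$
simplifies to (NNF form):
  $\neg z$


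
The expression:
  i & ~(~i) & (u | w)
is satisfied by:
  {i: True, u: True, w: True}
  {i: True, u: True, w: False}
  {i: True, w: True, u: False}


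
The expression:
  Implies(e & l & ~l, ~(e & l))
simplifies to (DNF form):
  True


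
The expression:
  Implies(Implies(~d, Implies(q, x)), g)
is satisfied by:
  {g: True, q: True, d: False, x: False}
  {g: True, d: False, q: False, x: False}
  {x: True, g: True, q: True, d: False}
  {x: True, g: True, d: False, q: False}
  {g: True, q: True, d: True, x: False}
  {g: True, d: True, q: False, x: False}
  {g: True, x: True, d: True, q: True}
  {g: True, x: True, d: True, q: False}
  {q: True, x: False, d: False, g: False}


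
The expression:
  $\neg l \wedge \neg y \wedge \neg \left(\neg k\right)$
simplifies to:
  $k \wedge \neg l \wedge \neg y$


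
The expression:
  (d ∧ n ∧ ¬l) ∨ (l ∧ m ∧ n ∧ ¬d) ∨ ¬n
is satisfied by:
  {d: True, m: True, l: False, n: False}
  {d: True, m: False, l: False, n: False}
  {m: True, d: False, l: False, n: False}
  {d: False, m: False, l: False, n: False}
  {d: True, l: True, m: True, n: False}
  {d: True, l: True, m: False, n: False}
  {l: True, m: True, d: False, n: False}
  {l: True, m: False, d: False, n: False}
  {n: True, d: True, m: True, l: False}
  {n: True, d: True, m: False, l: False}
  {n: True, l: True, m: True, d: False}


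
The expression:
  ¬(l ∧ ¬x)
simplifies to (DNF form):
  x ∨ ¬l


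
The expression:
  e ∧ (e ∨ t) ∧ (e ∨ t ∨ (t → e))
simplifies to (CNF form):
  e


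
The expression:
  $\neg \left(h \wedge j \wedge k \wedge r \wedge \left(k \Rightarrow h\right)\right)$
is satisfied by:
  {h: False, k: False, r: False, j: False}
  {j: True, h: False, k: False, r: False}
  {r: True, h: False, k: False, j: False}
  {j: True, r: True, h: False, k: False}
  {k: True, j: False, h: False, r: False}
  {j: True, k: True, h: False, r: False}
  {r: True, k: True, j: False, h: False}
  {j: True, r: True, k: True, h: False}
  {h: True, r: False, k: False, j: False}
  {j: True, h: True, r: False, k: False}
  {r: True, h: True, j: False, k: False}
  {j: True, r: True, h: True, k: False}
  {k: True, h: True, r: False, j: False}
  {j: True, k: True, h: True, r: False}
  {r: True, k: True, h: True, j: False}


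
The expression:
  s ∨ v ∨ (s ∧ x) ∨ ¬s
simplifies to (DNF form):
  True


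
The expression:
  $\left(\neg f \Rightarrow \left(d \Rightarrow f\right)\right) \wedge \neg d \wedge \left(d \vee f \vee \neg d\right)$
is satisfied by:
  {d: False}


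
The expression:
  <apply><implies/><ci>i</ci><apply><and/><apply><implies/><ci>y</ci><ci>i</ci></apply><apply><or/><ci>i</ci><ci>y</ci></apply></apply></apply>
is always true.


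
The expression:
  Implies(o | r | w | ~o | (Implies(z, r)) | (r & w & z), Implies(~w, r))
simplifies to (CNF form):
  r | w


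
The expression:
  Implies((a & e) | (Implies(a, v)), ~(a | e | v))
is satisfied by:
  {v: False, e: False}


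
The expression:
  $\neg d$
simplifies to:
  $\neg d$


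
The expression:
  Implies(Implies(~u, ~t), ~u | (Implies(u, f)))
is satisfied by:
  {f: True, u: False}
  {u: False, f: False}
  {u: True, f: True}


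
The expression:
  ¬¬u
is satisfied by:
  {u: True}


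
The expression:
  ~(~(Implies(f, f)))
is always true.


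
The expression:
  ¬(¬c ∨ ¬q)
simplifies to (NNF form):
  c ∧ q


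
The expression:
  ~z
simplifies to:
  ~z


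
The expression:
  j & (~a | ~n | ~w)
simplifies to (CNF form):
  j & (~a | ~n | ~w)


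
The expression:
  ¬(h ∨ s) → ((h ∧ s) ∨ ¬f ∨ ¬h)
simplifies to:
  True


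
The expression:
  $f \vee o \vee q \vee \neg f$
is always true.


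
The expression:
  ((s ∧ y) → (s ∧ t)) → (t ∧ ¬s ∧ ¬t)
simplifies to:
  s ∧ y ∧ ¬t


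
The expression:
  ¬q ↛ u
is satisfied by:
  {u: True, q: False}
  {q: False, u: False}
  {q: True, u: True}


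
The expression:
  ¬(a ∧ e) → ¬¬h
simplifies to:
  h ∨ (a ∧ e)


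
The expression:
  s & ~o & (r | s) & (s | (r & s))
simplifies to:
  s & ~o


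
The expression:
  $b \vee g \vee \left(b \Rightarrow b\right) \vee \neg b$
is always true.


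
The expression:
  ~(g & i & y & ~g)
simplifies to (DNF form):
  True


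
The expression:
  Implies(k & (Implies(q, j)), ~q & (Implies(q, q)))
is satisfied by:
  {k: False, q: False, j: False}
  {j: True, k: False, q: False}
  {q: True, k: False, j: False}
  {j: True, q: True, k: False}
  {k: True, j: False, q: False}
  {j: True, k: True, q: False}
  {q: True, k: True, j: False}


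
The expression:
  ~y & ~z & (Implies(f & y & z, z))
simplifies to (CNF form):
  ~y & ~z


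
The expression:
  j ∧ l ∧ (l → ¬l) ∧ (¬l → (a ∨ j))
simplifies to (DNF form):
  False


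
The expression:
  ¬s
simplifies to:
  ¬s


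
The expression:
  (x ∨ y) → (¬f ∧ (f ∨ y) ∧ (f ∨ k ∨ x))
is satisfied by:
  {k: True, f: False, y: False, x: False}
  {x: False, f: False, k: False, y: False}
  {k: True, f: True, x: False, y: False}
  {f: True, x: False, k: False, y: False}
  {y: True, k: True, x: False, f: False}
  {x: True, y: True, k: True, f: False}
  {x: True, y: True, f: False, k: False}


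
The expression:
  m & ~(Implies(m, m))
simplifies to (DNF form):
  False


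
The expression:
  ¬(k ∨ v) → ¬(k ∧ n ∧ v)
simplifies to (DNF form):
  True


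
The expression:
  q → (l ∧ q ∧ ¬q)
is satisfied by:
  {q: False}


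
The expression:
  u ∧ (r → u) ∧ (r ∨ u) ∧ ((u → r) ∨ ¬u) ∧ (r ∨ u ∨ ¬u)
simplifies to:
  r ∧ u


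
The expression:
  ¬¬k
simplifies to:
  k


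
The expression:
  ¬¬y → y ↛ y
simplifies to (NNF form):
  ¬y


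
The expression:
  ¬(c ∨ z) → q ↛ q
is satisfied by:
  {z: True, c: True}
  {z: True, c: False}
  {c: True, z: False}


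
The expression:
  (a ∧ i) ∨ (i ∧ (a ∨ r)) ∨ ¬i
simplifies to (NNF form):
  a ∨ r ∨ ¬i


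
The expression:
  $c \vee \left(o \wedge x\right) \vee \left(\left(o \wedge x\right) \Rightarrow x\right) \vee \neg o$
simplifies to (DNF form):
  $\text{True}$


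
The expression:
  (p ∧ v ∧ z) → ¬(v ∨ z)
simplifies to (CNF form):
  ¬p ∨ ¬v ∨ ¬z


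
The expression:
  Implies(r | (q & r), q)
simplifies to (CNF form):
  q | ~r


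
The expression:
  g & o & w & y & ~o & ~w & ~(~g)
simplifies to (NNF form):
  False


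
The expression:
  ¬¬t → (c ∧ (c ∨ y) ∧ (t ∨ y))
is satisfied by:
  {c: True, t: False}
  {t: False, c: False}
  {t: True, c: True}


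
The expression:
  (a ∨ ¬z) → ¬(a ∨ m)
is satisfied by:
  {z: True, m: False, a: False}
  {m: False, a: False, z: False}
  {z: True, m: True, a: False}


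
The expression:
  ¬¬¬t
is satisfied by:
  {t: False}


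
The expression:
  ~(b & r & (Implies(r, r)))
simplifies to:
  ~b | ~r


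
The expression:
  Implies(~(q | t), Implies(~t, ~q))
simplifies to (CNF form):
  True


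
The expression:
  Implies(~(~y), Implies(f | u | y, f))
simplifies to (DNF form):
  f | ~y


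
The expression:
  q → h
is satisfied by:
  {h: True, q: False}
  {q: False, h: False}
  {q: True, h: True}


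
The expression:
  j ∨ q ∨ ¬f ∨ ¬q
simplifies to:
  True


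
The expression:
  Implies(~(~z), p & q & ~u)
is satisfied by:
  {p: True, q: True, u: False, z: False}
  {p: True, q: False, u: False, z: False}
  {q: True, p: False, u: False, z: False}
  {p: False, q: False, u: False, z: False}
  {p: True, u: True, q: True, z: False}
  {p: True, u: True, q: False, z: False}
  {u: True, q: True, p: False, z: False}
  {u: True, q: False, p: False, z: False}
  {z: True, p: True, u: False, q: True}


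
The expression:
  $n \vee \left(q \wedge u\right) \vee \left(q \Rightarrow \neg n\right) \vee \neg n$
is always true.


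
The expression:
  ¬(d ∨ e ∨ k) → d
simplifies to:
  d ∨ e ∨ k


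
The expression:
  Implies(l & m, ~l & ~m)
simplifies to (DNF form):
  ~l | ~m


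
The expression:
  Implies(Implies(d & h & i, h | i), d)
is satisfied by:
  {d: True}


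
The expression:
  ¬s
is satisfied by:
  {s: False}


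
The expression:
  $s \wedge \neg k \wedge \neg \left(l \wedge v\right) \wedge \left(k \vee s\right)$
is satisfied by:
  {s: True, l: False, k: False, v: False}
  {v: True, s: True, l: False, k: False}
  {l: True, s: True, v: False, k: False}


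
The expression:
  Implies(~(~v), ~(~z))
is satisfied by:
  {z: True, v: False}
  {v: False, z: False}
  {v: True, z: True}


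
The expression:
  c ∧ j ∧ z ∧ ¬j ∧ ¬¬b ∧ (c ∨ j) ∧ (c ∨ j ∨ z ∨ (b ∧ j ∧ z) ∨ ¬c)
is never true.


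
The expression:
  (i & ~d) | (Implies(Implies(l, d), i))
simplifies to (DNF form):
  i | (l & ~d)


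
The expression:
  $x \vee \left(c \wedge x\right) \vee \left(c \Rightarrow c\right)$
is always true.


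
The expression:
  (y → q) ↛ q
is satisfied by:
  {q: False, y: False}


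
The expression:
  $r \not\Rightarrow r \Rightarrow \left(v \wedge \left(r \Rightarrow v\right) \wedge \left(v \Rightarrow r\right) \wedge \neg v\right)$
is always true.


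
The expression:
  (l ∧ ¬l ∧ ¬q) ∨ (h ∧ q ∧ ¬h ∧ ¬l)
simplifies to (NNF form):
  False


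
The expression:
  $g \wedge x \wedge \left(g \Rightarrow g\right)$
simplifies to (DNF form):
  $g \wedge x$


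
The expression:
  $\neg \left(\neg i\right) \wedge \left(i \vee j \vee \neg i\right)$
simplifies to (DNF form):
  $i$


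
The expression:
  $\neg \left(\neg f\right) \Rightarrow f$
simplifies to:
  $\text{True}$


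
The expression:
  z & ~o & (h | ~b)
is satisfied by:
  {z: True, h: True, b: False, o: False}
  {z: True, h: False, b: False, o: False}
  {z: True, b: True, h: True, o: False}


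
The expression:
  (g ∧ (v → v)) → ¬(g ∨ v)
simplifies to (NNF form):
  ¬g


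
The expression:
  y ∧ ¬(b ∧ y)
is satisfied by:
  {y: True, b: False}


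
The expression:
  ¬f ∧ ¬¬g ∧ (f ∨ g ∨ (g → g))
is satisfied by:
  {g: True, f: False}


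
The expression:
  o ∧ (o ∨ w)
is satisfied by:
  {o: True}


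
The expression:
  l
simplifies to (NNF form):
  l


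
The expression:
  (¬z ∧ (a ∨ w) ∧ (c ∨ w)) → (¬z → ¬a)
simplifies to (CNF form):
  (z ∨ ¬a ∨ ¬c) ∧ (z ∨ ¬a ∨ ¬w)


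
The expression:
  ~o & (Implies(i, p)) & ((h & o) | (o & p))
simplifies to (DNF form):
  False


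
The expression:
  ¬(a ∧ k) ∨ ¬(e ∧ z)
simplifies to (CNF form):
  ¬a ∨ ¬e ∨ ¬k ∨ ¬z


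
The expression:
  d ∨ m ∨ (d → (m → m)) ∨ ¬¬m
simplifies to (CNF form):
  True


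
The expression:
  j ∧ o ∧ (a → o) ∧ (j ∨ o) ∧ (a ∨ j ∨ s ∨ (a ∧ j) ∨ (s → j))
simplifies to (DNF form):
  j ∧ o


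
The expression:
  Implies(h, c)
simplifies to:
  c | ~h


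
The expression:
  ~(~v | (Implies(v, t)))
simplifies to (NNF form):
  v & ~t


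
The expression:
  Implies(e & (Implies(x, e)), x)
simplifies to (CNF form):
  x | ~e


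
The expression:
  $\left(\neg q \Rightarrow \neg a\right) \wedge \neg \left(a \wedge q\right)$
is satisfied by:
  {a: False}


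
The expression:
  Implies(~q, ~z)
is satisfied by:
  {q: True, z: False}
  {z: False, q: False}
  {z: True, q: True}


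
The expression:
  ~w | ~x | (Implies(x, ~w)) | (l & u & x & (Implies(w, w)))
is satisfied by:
  {l: True, u: True, w: False, x: False}
  {l: True, u: False, w: False, x: False}
  {u: True, l: False, w: False, x: False}
  {l: False, u: False, w: False, x: False}
  {x: True, l: True, u: True, w: False}
  {x: True, l: True, u: False, w: False}
  {x: True, u: True, l: False, w: False}
  {x: True, u: False, l: False, w: False}
  {l: True, w: True, u: True, x: False}
  {l: True, w: True, u: False, x: False}
  {w: True, u: True, l: False, x: False}
  {w: True, l: False, u: False, x: False}
  {x: True, l: True, w: True, u: True}


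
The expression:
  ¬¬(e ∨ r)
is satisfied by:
  {r: True, e: True}
  {r: True, e: False}
  {e: True, r: False}


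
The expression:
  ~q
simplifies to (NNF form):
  ~q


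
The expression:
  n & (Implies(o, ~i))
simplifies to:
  n & (~i | ~o)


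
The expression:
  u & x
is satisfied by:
  {u: True, x: True}


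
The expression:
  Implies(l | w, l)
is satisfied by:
  {l: True, w: False}
  {w: False, l: False}
  {w: True, l: True}


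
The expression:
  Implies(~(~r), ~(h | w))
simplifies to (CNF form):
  (~h | ~r) & (~r | ~w)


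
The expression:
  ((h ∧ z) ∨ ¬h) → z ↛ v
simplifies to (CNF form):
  (h ∨ z) ∧ (h ∨ ¬v) ∧ (z ∨ ¬z) ∧ (¬v ∨ ¬z)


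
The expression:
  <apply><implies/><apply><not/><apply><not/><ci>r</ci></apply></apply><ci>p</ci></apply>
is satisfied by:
  {p: True, r: False}
  {r: False, p: False}
  {r: True, p: True}


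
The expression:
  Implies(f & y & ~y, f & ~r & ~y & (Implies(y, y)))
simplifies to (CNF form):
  True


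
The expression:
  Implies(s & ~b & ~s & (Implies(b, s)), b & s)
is always true.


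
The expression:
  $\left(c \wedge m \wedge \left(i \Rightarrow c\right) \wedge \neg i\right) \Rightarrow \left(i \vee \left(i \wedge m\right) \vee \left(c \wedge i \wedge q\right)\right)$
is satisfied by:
  {i: True, m: False, c: False}
  {m: False, c: False, i: False}
  {i: True, c: True, m: False}
  {c: True, m: False, i: False}
  {i: True, m: True, c: False}
  {m: True, i: False, c: False}
  {i: True, c: True, m: True}


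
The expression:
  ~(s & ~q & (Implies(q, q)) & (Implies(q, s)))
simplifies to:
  q | ~s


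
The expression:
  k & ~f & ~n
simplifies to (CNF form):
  k & ~f & ~n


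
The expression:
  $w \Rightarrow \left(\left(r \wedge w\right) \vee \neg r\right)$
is always true.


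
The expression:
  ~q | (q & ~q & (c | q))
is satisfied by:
  {q: False}


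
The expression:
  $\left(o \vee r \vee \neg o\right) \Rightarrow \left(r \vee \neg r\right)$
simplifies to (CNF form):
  $\text{True}$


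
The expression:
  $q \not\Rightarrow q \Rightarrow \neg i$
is always true.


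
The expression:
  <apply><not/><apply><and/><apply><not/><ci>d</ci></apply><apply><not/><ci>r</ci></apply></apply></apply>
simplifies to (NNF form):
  <apply><or/><ci>d</ci><ci>r</ci></apply>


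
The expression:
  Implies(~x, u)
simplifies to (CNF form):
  u | x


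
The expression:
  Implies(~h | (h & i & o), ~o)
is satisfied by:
  {h: True, i: False, o: False}
  {i: False, o: False, h: False}
  {h: True, i: True, o: False}
  {i: True, h: False, o: False}
  {o: True, h: True, i: False}


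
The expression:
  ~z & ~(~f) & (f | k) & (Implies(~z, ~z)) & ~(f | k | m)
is never true.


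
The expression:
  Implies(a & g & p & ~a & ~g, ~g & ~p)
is always true.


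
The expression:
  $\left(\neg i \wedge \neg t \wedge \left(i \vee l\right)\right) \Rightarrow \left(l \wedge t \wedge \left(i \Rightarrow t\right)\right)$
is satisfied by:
  {i: True, t: True, l: False}
  {i: True, l: False, t: False}
  {t: True, l: False, i: False}
  {t: False, l: False, i: False}
  {i: True, t: True, l: True}
  {i: True, l: True, t: False}
  {t: True, l: True, i: False}


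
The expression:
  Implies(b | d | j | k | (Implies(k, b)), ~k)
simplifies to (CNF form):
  ~k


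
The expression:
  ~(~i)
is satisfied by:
  {i: True}


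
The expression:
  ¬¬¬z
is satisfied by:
  {z: False}


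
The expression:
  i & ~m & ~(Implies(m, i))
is never true.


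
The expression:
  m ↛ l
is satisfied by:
  {m: True, l: False}


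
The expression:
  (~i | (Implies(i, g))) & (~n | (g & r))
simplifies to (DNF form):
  (g & r) | (g & ~n) | (~i & ~n)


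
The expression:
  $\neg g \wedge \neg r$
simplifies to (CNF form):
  $\neg g \wedge \neg r$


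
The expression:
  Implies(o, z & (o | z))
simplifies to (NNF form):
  z | ~o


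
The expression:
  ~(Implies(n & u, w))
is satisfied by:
  {u: True, n: True, w: False}


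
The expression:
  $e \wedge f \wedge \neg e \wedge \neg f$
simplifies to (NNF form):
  $\text{False}$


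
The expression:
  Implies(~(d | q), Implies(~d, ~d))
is always true.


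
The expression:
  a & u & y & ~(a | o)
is never true.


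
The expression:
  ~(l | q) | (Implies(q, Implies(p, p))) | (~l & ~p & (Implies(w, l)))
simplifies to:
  True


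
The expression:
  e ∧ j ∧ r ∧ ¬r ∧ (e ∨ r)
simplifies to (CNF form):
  False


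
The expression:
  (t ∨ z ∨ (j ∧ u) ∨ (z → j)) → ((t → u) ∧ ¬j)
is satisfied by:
  {u: True, j: False, t: False}
  {u: False, j: False, t: False}
  {t: True, u: True, j: False}


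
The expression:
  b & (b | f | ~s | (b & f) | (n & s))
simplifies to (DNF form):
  b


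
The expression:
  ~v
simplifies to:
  ~v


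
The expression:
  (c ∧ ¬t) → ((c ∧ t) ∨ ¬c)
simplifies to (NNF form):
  t ∨ ¬c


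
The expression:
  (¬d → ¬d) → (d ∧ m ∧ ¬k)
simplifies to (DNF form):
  d ∧ m ∧ ¬k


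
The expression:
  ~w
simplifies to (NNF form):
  ~w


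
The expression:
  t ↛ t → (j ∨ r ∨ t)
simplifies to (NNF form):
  True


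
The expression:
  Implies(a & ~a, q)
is always true.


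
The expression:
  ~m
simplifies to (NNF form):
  ~m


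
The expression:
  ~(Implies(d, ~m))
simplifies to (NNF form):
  d & m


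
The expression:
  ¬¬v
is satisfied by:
  {v: True}


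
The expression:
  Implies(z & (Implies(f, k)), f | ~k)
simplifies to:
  f | ~k | ~z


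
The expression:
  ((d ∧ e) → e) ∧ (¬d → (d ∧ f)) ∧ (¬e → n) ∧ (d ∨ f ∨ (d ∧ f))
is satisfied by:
  {n: True, e: True, d: True}
  {n: True, d: True, e: False}
  {e: True, d: True, n: False}


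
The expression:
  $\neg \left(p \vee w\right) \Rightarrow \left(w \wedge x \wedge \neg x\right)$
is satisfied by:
  {p: True, w: True}
  {p: True, w: False}
  {w: True, p: False}


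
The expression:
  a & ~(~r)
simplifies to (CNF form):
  a & r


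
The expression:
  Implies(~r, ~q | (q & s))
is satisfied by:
  {r: True, s: True, q: False}
  {r: True, s: False, q: False}
  {s: True, r: False, q: False}
  {r: False, s: False, q: False}
  {r: True, q: True, s: True}
  {r: True, q: True, s: False}
  {q: True, s: True, r: False}


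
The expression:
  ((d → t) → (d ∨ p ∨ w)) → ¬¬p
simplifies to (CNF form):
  (p ∨ ¬d) ∧ (p ∨ ¬w)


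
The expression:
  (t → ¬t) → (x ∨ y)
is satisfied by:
  {y: True, t: True, x: True}
  {y: True, t: True, x: False}
  {y: True, x: True, t: False}
  {y: True, x: False, t: False}
  {t: True, x: True, y: False}
  {t: True, x: False, y: False}
  {x: True, t: False, y: False}


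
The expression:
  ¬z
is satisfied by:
  {z: False}


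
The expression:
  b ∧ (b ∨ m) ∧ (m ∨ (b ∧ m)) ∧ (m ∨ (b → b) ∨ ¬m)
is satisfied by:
  {m: True, b: True}


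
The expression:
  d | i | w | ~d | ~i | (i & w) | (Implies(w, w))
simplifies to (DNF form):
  True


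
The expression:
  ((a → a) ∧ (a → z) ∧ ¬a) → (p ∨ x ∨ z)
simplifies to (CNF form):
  a ∨ p ∨ x ∨ z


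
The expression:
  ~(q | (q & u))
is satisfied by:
  {q: False}


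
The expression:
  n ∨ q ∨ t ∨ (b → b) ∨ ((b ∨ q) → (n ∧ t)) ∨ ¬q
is always true.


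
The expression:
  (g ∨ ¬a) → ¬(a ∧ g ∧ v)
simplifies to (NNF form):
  ¬a ∨ ¬g ∨ ¬v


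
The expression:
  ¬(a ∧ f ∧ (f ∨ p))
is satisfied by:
  {a: False, f: False}
  {f: True, a: False}
  {a: True, f: False}


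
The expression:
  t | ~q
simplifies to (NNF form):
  t | ~q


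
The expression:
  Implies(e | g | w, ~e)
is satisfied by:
  {e: False}


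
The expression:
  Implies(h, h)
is always true.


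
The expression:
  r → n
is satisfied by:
  {n: True, r: False}
  {r: False, n: False}
  {r: True, n: True}


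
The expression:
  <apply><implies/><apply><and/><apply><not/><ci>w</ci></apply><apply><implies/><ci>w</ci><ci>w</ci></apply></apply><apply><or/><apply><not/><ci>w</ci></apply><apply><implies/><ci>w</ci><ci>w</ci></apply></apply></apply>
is always true.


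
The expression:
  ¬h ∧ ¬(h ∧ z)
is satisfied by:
  {h: False}


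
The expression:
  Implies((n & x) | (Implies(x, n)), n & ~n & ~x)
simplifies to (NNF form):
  x & ~n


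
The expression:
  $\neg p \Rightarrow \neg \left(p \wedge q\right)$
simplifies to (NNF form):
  $\text{True}$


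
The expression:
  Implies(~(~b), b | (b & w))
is always true.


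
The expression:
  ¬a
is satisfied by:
  {a: False}


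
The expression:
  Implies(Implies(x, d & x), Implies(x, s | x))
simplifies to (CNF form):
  True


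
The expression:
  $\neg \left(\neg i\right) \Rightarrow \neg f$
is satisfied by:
  {i: False, f: False}
  {f: True, i: False}
  {i: True, f: False}


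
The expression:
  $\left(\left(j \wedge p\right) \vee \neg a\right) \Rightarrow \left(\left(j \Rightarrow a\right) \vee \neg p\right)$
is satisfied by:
  {a: True, p: False, j: False}
  {p: False, j: False, a: False}
  {j: True, a: True, p: False}
  {j: True, p: False, a: False}
  {a: True, p: True, j: False}
  {p: True, a: False, j: False}
  {j: True, p: True, a: True}


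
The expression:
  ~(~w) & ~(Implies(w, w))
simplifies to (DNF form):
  False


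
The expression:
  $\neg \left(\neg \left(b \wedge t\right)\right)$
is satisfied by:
  {t: True, b: True}


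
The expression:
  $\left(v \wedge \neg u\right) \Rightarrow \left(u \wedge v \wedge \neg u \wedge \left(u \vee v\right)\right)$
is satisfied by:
  {u: True, v: False}
  {v: False, u: False}
  {v: True, u: True}


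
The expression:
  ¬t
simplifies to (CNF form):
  ¬t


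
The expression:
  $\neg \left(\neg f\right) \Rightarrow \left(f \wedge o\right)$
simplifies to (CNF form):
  $o \vee \neg f$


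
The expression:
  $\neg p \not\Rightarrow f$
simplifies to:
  $\neg f \wedge \neg p$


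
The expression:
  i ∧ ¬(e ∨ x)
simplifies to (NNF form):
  i ∧ ¬e ∧ ¬x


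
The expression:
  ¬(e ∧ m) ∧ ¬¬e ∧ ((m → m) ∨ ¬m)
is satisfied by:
  {e: True, m: False}


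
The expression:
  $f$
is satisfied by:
  {f: True}


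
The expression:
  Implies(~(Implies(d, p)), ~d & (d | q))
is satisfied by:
  {p: True, d: False}
  {d: False, p: False}
  {d: True, p: True}


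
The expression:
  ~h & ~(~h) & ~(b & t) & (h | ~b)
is never true.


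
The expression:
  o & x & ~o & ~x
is never true.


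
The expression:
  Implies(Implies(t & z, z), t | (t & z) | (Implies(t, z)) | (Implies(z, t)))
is always true.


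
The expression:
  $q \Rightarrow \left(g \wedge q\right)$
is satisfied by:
  {g: True, q: False}
  {q: False, g: False}
  {q: True, g: True}


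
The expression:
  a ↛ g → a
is always true.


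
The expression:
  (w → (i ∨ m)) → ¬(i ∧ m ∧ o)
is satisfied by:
  {m: False, o: False, i: False}
  {i: True, m: False, o: False}
  {o: True, m: False, i: False}
  {i: True, o: True, m: False}
  {m: True, i: False, o: False}
  {i: True, m: True, o: False}
  {o: True, m: True, i: False}


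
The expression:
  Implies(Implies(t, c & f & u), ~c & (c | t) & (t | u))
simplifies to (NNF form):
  t & (~c | ~f | ~u)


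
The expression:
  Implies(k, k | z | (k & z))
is always true.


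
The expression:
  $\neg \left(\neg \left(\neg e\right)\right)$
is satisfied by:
  {e: False}


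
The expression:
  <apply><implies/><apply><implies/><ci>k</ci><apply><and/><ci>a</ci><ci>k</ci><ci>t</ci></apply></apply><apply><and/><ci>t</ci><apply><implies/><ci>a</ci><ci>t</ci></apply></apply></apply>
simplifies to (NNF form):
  <apply><or/><ci>k</ci><ci>t</ci></apply>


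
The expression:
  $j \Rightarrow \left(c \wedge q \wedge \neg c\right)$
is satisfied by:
  {j: False}


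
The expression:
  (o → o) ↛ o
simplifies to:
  ¬o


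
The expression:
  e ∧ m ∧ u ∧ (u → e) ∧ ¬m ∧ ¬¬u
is never true.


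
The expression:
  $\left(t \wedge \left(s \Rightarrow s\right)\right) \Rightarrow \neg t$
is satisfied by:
  {t: False}


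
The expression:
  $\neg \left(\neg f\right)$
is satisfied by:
  {f: True}


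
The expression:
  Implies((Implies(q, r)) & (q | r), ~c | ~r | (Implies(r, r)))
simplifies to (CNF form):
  True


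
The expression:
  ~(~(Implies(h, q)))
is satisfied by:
  {q: True, h: False}
  {h: False, q: False}
  {h: True, q: True}


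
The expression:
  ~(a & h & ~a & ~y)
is always true.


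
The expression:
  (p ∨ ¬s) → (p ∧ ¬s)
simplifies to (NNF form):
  (p ∧ ¬s) ∨ (s ∧ ¬p)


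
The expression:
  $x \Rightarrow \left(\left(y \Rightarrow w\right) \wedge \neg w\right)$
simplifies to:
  $\left(\neg w \wedge \neg y\right) \vee \neg x$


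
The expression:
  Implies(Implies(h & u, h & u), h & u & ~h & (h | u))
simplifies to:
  False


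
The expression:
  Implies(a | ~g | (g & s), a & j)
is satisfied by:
  {a: True, j: True, g: True, s: False}
  {a: True, j: True, g: False, s: False}
  {a: True, j: True, s: True, g: True}
  {a: True, j: True, s: True, g: False}
  {j: True, g: True, s: False, a: False}
  {g: True, j: False, s: False, a: False}


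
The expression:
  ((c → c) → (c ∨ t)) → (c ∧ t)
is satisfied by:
  {t: False, c: False}
  {c: True, t: True}


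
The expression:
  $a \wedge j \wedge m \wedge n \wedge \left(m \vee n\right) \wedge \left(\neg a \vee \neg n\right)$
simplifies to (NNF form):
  $\text{False}$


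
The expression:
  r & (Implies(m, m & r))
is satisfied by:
  {r: True}


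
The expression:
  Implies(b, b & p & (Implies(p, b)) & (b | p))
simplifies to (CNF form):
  p | ~b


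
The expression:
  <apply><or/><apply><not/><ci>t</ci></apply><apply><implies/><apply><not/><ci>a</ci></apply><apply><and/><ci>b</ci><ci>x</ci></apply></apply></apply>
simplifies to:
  <apply><or/><ci>a</ci><apply><not/><ci>t</ci></apply><apply><and/><ci>b</ci><ci>x</ci></apply></apply>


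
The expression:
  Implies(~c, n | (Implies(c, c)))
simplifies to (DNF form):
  True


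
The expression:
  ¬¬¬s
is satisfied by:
  {s: False}


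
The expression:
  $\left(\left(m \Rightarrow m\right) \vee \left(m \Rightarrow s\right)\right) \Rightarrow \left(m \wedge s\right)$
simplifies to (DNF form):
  $m \wedge s$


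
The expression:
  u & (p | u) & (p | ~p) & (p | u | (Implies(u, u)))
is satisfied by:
  {u: True}


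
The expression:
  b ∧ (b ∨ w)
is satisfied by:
  {b: True}


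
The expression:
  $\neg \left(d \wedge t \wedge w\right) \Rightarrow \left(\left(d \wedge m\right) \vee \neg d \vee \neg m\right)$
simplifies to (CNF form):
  $\text{True}$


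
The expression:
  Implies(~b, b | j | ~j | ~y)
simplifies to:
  True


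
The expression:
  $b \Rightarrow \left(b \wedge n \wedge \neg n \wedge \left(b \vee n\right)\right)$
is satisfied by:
  {b: False}


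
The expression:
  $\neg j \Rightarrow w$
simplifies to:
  $j \vee w$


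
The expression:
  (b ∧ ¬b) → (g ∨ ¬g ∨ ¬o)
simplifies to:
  True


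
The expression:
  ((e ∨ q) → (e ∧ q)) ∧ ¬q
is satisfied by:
  {q: False, e: False}


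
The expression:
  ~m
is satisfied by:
  {m: False}


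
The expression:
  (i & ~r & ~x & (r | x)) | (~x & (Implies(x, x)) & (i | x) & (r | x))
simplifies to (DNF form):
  i & r & ~x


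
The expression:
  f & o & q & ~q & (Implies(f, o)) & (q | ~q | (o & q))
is never true.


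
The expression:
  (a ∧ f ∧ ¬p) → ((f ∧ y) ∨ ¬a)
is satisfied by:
  {y: True, p: True, a: False, f: False}
  {y: True, p: False, a: False, f: False}
  {p: True, y: False, a: False, f: False}
  {y: False, p: False, a: False, f: False}
  {f: True, y: True, p: True, a: False}
  {f: True, y: True, p: False, a: False}
  {f: True, p: True, y: False, a: False}
  {f: True, p: False, y: False, a: False}
  {y: True, a: True, p: True, f: False}
  {y: True, a: True, p: False, f: False}
  {a: True, p: True, y: False, f: False}
  {a: True, y: False, p: False, f: False}
  {f: True, a: True, y: True, p: True}
  {f: True, a: True, y: True, p: False}
  {f: True, a: True, p: True, y: False}


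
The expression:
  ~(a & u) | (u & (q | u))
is always true.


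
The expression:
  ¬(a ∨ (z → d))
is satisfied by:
  {z: True, d: False, a: False}


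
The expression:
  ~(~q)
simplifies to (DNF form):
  q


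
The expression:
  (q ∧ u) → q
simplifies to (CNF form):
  True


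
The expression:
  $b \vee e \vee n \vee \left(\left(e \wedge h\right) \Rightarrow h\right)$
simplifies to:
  $\text{True}$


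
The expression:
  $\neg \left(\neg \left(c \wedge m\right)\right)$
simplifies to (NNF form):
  $c \wedge m$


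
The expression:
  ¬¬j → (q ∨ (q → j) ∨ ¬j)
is always true.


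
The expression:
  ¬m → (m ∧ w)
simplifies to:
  m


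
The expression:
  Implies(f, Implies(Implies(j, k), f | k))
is always true.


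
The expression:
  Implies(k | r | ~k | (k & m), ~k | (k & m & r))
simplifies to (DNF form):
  ~k | (m & r)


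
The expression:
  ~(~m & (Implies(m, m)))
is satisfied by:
  {m: True}


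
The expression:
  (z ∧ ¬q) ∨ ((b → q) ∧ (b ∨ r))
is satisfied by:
  {r: True, z: True, b: False, q: False}
  {r: True, b: False, z: False, q: False}
  {z: True, r: False, b: False, q: False}
  {q: True, r: True, z: True, b: False}
  {q: True, r: True, b: False, z: False}
  {r: True, z: True, b: True, q: False}
  {z: True, b: True, q: False, r: False}
  {r: True, q: True, b: True, z: True}
  {r: True, q: True, b: True, z: False}
  {q: True, b: True, z: True, r: False}
  {q: True, b: True, r: False, z: False}


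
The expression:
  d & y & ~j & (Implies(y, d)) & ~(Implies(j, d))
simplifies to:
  False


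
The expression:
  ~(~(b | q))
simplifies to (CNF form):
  b | q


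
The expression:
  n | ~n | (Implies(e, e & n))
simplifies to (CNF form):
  True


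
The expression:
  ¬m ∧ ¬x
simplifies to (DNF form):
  ¬m ∧ ¬x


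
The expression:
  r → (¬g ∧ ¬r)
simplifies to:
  ¬r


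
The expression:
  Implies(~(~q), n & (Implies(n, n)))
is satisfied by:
  {n: True, q: False}
  {q: False, n: False}
  {q: True, n: True}


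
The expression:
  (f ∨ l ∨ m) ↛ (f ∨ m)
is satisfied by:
  {l: True, f: False, m: False}


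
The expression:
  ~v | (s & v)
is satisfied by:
  {s: True, v: False}
  {v: False, s: False}
  {v: True, s: True}


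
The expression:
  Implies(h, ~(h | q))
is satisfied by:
  {h: False}


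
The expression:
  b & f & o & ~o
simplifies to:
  False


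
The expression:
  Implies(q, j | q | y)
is always true.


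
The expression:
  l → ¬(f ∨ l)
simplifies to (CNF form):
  ¬l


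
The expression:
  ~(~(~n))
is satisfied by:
  {n: False}


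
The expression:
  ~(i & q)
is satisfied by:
  {q: False, i: False}
  {i: True, q: False}
  {q: True, i: False}


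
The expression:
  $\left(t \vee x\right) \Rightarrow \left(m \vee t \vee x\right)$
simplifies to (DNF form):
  $\text{True}$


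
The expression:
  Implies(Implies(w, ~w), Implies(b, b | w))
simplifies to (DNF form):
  True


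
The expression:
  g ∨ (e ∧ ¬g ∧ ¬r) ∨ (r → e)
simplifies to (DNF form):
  e ∨ g ∨ ¬r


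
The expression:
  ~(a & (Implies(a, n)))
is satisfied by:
  {n: False, a: False}
  {a: True, n: False}
  {n: True, a: False}


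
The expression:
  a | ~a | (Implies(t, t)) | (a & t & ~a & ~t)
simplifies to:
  True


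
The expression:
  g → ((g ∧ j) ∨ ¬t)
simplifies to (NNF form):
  j ∨ ¬g ∨ ¬t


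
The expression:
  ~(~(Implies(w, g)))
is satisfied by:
  {g: True, w: False}
  {w: False, g: False}
  {w: True, g: True}


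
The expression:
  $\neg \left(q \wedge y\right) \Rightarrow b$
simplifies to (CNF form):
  $\left(b \vee q\right) \wedge \left(b \vee y\right)$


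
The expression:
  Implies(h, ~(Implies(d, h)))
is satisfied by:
  {h: False}


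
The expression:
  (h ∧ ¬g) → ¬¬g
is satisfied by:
  {g: True, h: False}
  {h: False, g: False}
  {h: True, g: True}


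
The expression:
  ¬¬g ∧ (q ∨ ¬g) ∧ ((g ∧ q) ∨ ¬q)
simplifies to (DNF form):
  g ∧ q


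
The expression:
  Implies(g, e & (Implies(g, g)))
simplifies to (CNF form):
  e | ~g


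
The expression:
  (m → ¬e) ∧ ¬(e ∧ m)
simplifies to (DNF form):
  ¬e ∨ ¬m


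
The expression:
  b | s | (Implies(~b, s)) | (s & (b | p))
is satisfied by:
  {b: True, s: True}
  {b: True, s: False}
  {s: True, b: False}


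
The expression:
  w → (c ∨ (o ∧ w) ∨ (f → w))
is always true.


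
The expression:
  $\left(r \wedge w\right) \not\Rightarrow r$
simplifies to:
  $\text{False}$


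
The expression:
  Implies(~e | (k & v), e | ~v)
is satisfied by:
  {e: True, v: False}
  {v: False, e: False}
  {v: True, e: True}


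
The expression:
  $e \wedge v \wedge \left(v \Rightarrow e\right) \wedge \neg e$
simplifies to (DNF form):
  $\text{False}$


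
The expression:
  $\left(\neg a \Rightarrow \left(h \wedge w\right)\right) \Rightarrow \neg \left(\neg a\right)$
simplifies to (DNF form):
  $a \vee \neg h \vee \neg w$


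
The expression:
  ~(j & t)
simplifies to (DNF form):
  ~j | ~t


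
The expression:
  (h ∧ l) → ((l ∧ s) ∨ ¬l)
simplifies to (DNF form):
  s ∨ ¬h ∨ ¬l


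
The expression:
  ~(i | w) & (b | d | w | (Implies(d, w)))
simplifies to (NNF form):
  ~i & ~w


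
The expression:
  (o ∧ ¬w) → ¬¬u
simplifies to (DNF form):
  u ∨ w ∨ ¬o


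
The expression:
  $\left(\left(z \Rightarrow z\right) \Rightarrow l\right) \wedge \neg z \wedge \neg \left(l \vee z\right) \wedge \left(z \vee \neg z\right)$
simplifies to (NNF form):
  $\text{False}$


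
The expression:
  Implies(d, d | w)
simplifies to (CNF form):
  True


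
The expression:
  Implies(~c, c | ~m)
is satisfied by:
  {c: True, m: False}
  {m: False, c: False}
  {m: True, c: True}


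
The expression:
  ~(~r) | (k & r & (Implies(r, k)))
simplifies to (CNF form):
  r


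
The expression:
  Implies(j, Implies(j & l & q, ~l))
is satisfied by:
  {l: False, q: False, j: False}
  {j: True, l: False, q: False}
  {q: True, l: False, j: False}
  {j: True, q: True, l: False}
  {l: True, j: False, q: False}
  {j: True, l: True, q: False}
  {q: True, l: True, j: False}


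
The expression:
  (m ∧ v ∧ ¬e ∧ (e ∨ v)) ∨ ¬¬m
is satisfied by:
  {m: True}


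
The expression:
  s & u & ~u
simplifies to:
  False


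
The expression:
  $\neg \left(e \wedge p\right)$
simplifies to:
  $\neg e \vee \neg p$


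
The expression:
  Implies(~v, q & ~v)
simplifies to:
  q | v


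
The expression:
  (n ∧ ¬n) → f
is always true.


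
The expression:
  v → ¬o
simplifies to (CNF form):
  ¬o ∨ ¬v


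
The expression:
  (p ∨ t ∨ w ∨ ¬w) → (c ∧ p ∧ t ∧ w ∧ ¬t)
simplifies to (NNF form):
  False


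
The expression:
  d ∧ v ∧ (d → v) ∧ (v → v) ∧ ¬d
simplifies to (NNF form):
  False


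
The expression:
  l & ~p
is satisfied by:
  {l: True, p: False}


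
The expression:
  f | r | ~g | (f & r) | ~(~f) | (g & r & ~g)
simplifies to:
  f | r | ~g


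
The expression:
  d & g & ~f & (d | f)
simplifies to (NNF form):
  d & g & ~f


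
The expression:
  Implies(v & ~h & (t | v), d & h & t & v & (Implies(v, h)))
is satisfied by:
  {h: True, v: False}
  {v: False, h: False}
  {v: True, h: True}


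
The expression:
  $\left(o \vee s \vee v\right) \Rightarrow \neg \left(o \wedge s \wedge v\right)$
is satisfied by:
  {s: False, v: False, o: False}
  {o: True, s: False, v: False}
  {v: True, s: False, o: False}
  {o: True, v: True, s: False}
  {s: True, o: False, v: False}
  {o: True, s: True, v: False}
  {v: True, s: True, o: False}
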